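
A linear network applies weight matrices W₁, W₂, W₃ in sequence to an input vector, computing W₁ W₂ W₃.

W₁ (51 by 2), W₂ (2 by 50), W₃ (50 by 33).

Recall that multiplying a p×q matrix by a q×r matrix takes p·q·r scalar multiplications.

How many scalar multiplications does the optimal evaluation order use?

Order (W₁ (W₂ W₃)): (W₂ W₃): 2×50 by 50×33 → 2×33, cost 2·50·33 = 3300; (W₁ (W₂ W₃)): 51×2 by 2×33 → 51×33, cost 51·2·33 = 3366; cumulative 6666. Total 6666.
Order ((W₁ W₂) W₃): (W₁ W₂): 51×2 by 2×50 → 51×50, cost 51·2·50 = 5100; ((W₁ W₂) W₃): 51×50 by 50×33 → 51×33, cost 51·50·33 = 84150; cumulative 89250. Total 89250.
Minimum: 6666.

6666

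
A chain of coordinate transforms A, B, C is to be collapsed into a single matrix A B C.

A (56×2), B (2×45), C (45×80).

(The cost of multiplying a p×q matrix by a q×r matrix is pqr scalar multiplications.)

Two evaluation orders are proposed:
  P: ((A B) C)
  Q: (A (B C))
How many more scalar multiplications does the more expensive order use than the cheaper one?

190480

Order P = ((A B) C): (A B): 56×2 by 2×45 → 56×45, cost 56·2·45 = 5040; ((A B) C): 56×45 by 45×80 → 56×80, cost 56·45·80 = 201600; cumulative 206640. Total 206640.
Order Q = (A (B C)): (B C): 2×45 by 45×80 → 2×80, cost 2·45·80 = 7200; (A (B C)): 56×2 by 2×80 → 56×80, cost 56·2·80 = 8960; cumulative 16160. Total 16160.
Difference: |206640 − 16160| = 190480.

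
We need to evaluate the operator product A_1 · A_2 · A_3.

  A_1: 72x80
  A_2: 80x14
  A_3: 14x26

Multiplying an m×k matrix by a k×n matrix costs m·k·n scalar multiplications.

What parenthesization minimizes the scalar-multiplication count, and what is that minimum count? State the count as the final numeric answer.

106848

(A_1 · (A_2 · A_3)): cost 178880.
((A_1 · A_2) · A_3): cost 106848.
Optimal: ((A_1 · A_2) · A_3) with cost 106848.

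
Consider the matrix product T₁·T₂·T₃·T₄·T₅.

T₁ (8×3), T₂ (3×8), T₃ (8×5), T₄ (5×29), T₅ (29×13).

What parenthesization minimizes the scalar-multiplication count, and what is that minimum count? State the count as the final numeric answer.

Adjacent pairs: T₁T₂ = 8·3·8 = 192; T₂T₃ = 3·8·5 = 120; T₃T₄ = 8·5·29 = 1160; T₄T₅ = 5·29·13 = 1885.
Length 3: T₁..T₃: k=1: 0+120+8·3·5=240; k=2: 192+0+8·8·5=512 → min 240 | T₂..T₄: k=2: 0+1160+3·8·29=1856; k=3: 120+0+3·5·29=555 → min 555 | T₃..T₅: k=3: 0+1885+8·5·13=2405; k=4: 1160+0+8·29·13=4176 → min 2405.
Length 4: T₁..T₄: k=1: 0+555+8·3·29=1251; k=2: 192+1160+8·8·29=3208; k=3: 240+0+8·5·29=1400 → min 1251 | T₂..T₅: k=2: 0+2405+3·8·13=2717; k=3: 120+1885+3·5·13=2200; k=4: 555+0+3·29·13=1686 → min 1686.
Length 5: T₁..T₅: k=1: 0+1686+8·3·13=1998; k=2: 192+2405+8·8·13=3429; k=3: 240+1885+8·5·13=2645; k=4: 1251+0+8·29·13=4267 → min 1998.
Optimal parenthesization: (T₁·(((T₂·T₃)·T₄)·T₅)) with cost 1998.

1998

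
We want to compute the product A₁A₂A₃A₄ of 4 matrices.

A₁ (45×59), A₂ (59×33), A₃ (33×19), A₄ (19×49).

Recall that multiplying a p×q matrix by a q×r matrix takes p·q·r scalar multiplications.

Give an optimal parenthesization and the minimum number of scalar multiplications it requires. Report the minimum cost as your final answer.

Adjacent pairs: A₁A₂ = 45·59·33 = 87615; A₂A₃ = 59·33·19 = 36993; A₃A₄ = 33·19·49 = 30723.
Length 3: A₁..A₃: k=1: 0+36993+45·59·19=87438; k=2: 87615+0+45·33·19=115830 → min 87438 | A₂..A₄: k=2: 0+30723+59·33·49=126126; k=3: 36993+0+59·19·49=91922 → min 91922.
Length 4: A₁..A₄: k=1: 0+91922+45·59·49=222017; k=2: 87615+30723+45·33·49=191103; k=3: 87438+0+45·19·49=129333 → min 129333.
Optimal parenthesization: ((A₁(A₂A₃))A₄) with cost 129333.

129333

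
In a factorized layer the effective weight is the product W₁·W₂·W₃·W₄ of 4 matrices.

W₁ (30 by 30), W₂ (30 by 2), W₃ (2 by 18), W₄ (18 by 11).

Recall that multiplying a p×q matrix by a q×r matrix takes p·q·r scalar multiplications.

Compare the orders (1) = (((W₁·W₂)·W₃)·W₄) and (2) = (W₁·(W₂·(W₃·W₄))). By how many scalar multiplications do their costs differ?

Order (1) = (((W₁·W₂)·W₃)·W₄): (W₁·W₂): 30×30 by 30×2 → 30×2, cost 30·30·2 = 1800; ((W₁·W₂)·W₃): 30×2 by 2×18 → 30×18, cost 30·2·18 = 1080; cumulative 2880; (((W₁·W₂)·W₃)·W₄): 30×18 by 18×11 → 30×11, cost 30·18·11 = 5940; cumulative 8820. Total 8820.
Order (2) = (W₁·(W₂·(W₃·W₄))): (W₃·W₄): 2×18 by 18×11 → 2×11, cost 2·18·11 = 396; (W₂·(W₃·W₄)): 30×2 by 2×11 → 30×11, cost 30·2·11 = 660; cumulative 1056; (W₁·(W₂·(W₃·W₄))): 30×30 by 30×11 → 30×11, cost 30·30·11 = 9900; cumulative 10956. Total 10956.
Difference: |8820 − 10956| = 2136.

2136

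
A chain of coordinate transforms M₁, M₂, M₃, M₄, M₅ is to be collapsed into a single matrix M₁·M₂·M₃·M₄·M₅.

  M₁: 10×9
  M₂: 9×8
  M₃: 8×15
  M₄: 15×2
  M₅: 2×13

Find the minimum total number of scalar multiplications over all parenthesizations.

824

Adjacent pairs: M₁M₂ = 10·9·8 = 720; M₂M₃ = 9·8·15 = 1080; M₃M₄ = 8·15·2 = 240; M₄M₅ = 15·2·13 = 390.
Length 3: M₁..M₃: k=1: 0+1080+10·9·15=2430; k=2: 720+0+10·8·15=1920 → min 1920 | M₂..M₄: k=2: 0+240+9·8·2=384; k=3: 1080+0+9·15·2=1350 → min 384 | M₃..M₅: k=3: 0+390+8·15·13=1950; k=4: 240+0+8·2·13=448 → min 448.
Length 4: M₁..M₄: k=1: 0+384+10·9·2=564; k=2: 720+240+10·8·2=1120; k=3: 1920+0+10·15·2=2220 → min 564 | M₂..M₅: k=2: 0+448+9·8·13=1384; k=3: 1080+390+9·15·13=3225; k=4: 384+0+9·2·13=618 → min 618.
Length 5: M₁..M₅: k=1: 0+618+10·9·13=1788; k=2: 720+448+10·8·13=2208; k=3: 1920+390+10·15·13=4260; k=4: 564+0+10·2·13=824 → min 824.
Optimal order: ((M₁·(M₂·(M₃·M₄)))·M₅) with cost 824.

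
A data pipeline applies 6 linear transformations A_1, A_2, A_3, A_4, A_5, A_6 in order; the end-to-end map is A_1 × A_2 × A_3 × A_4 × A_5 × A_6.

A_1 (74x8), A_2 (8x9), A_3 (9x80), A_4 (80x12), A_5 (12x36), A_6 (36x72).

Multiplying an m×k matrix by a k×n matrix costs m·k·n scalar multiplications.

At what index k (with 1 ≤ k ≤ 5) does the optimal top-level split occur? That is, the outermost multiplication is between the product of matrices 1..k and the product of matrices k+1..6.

1

Adjacent pairs: A_1A_2 = 74·8·9 = 5328; A_2A_3 = 8·9·80 = 5760; A_3A_4 = 9·80·12 = 8640; A_4A_5 = 80·12·36 = 34560; A_5A_6 = 12·36·72 = 31104.
Length 3: A_1..A_3: k=1: 0+5760+74·8·80=53120; k=2: 5328+0+74·9·80=58608 → min 53120 | A_2..A_4: k=2: 0+8640+8·9·12=9504; k=3: 5760+0+8·80·12=13440 → min 9504 | A_3..A_5: k=3: 0+34560+9·80·36=60480; k=4: 8640+0+9·12·36=12528 → min 12528 | A_4..A_6: k=4: 0+31104+80·12·72=100224; k=5: 34560+0+80·36·72=241920 → min 100224.
Length 4: A_1..A_4: k=1: 0+9504+74·8·12=16608; k=2: 5328+8640+74·9·12=21960; k=3: 53120+0+74·80·12=124160 → min 16608 | A_2..A_5: k=2: 0+12528+8·9·36=15120; k=3: 5760+34560+8·80·36=63360; k=4: 9504+0+8·12·36=12960 → min 12960 | A_3..A_6: k=3: 0+100224+9·80·72=152064; k=4: 8640+31104+9·12·72=47520; k=5: 12528+0+9·36·72=35856 → min 35856.
Length 5: A_1..A_5: k=1: 0+12960+74·8·36=34272; k=2: 5328+12528+74·9·36=41832; k=3: 53120+34560+74·80·36=300800; k=4: 16608+0+74·12·36=48576 → min 34272 | A_2..A_6: k=2: 0+35856+8·9·72=41040; k=3: 5760+100224+8·80·72=152064; k=4: 9504+31104+8·12·72=47520; k=5: 12960+0+8·36·72=33696 → min 33696.
Top-level splits: k=1: (A_1..A_1)·(A_2..A_6) → 0+33696+74·8·72 = 76320; k=2: (A_1..A_2)·(A_3..A_6) → 5328+35856+74·9·72 = 89136; k=3: (A_1..A_3)·(A_4..A_6) → 53120+100224+74·80·72 = 579584; k=4: (A_1..A_4)·(A_5..A_6) → 16608+31104+74·12·72 = 111648; k=5: (A_1..A_5)·(A_6..A_6) → 34272+0+74·36·72 = 226080.
Best split is after A_1, i.e. k = 1.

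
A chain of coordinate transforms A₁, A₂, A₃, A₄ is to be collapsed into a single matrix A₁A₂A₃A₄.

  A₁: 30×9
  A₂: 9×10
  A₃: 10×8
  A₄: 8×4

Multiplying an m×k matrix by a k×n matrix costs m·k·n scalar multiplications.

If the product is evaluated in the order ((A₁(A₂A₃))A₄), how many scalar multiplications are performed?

3840

(A₂A₃): 9×10 by 10×8 → 9×8, cost 9·10·8 = 720
(A₁(A₂A₃)): 30×9 by 9×8 → 30×8, cost 30·9·8 = 2160; cumulative 2880
((A₁(A₂A₃))A₄): 30×8 by 8×4 → 30×4, cost 30·8·4 = 960; cumulative 3840
Total: 3840 scalar multiplications.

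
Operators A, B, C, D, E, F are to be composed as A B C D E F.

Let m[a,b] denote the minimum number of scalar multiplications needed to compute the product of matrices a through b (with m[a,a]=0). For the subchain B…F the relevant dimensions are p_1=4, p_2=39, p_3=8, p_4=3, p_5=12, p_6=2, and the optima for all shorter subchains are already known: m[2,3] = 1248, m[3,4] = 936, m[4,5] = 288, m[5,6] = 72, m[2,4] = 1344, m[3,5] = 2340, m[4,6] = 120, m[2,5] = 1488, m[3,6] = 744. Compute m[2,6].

1056

m[2,6] = min over k∈[2,5] of m[2,k]+m[k+1,6]+p_{1}·p_k·p_{6}.
k=2: 0 + 744 + 4·39·2 = 1056; k=3: 1248 + 120 + 4·8·2 = 1432; k=4: 1344 + 72 + 4·3·2 = 1440; k=5: 1488 + 0 + 4·12·2 = 1584.
Minimum: 1056 at k=2.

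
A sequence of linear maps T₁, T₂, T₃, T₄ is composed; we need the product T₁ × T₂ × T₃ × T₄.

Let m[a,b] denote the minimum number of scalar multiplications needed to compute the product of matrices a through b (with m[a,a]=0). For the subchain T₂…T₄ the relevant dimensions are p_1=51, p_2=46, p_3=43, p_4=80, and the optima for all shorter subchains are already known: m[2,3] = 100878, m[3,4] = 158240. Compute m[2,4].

m[2,4] = min over k∈[2,3] of m[2,k]+m[k+1,4]+p_{1}·p_k·p_{4}.
k=2: 0 + 158240 + 51·46·80 = 345920; k=3: 100878 + 0 + 51·43·80 = 276318.
Minimum: 276318 at k=3.

276318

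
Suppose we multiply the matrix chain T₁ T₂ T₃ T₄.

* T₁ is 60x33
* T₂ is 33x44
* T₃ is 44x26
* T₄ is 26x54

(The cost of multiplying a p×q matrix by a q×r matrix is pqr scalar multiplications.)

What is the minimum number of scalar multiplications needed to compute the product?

Adjacent pairs: T₁T₂ = 60·33·44 = 87120; T₂T₃ = 33·44·26 = 37752; T₃T₄ = 44·26·54 = 61776.
Length 3: T₁..T₃: k=1: 0+37752+60·33·26=89232; k=2: 87120+0+60·44·26=155760 → min 89232 | T₂..T₄: k=2: 0+61776+33·44·54=140184; k=3: 37752+0+33·26·54=84084 → min 84084.
Length 4: T₁..T₄: k=1: 0+84084+60·33·54=191004; k=2: 87120+61776+60·44·54=291456; k=3: 89232+0+60·26·54=173472 → min 173472.
Optimal order: ((T₁ (T₂ T₃)) T₄) with cost 173472.

173472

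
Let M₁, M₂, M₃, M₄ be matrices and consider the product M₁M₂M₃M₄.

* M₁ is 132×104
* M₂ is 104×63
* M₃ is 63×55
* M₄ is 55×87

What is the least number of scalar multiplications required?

Adjacent pairs: M₁M₂ = 132·104·63 = 864864; M₂M₃ = 104·63·55 = 360360; M₃M₄ = 63·55·87 = 301455.
Length 3: M₁..M₃: k=1: 0+360360+132·104·55=1115400; k=2: 864864+0+132·63·55=1322244 → min 1115400 | M₂..M₄: k=2: 0+301455+104·63·87=871479; k=3: 360360+0+104·55·87=858000 → min 858000.
Length 4: M₁..M₄: k=1: 0+858000+132·104·87=2052336; k=2: 864864+301455+132·63·87=1889811; k=3: 1115400+0+132·55·87=1747020 → min 1747020.
Optimal order: ((M₁(M₂M₃))M₄) with cost 1747020.

1747020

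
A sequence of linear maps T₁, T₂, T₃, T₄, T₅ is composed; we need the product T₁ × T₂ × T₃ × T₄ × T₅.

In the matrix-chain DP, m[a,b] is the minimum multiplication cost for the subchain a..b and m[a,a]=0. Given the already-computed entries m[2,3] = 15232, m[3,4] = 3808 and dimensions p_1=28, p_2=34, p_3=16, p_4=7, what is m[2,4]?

m[2,4] = min over k∈[2,3] of m[2,k]+m[k+1,4]+p_{1}·p_k·p_{4}.
k=2: 0 + 3808 + 28·34·7 = 10472; k=3: 15232 + 0 + 28·16·7 = 18368.
Minimum: 10472 at k=2.

10472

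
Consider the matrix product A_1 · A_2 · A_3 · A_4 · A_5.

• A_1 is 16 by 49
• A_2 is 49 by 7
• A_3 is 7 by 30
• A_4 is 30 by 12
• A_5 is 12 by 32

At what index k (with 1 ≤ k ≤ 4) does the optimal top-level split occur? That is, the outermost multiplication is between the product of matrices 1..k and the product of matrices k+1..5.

Adjacent pairs: A_1A_2 = 16·49·7 = 5488; A_2A_3 = 49·7·30 = 10290; A_3A_4 = 7·30·12 = 2520; A_4A_5 = 30·12·32 = 11520.
Length 3: A_1..A_3: k=1: 0+10290+16·49·30=33810; k=2: 5488+0+16·7·30=8848 → min 8848 | A_2..A_4: k=2: 0+2520+49·7·12=6636; k=3: 10290+0+49·30·12=27930 → min 6636 | A_3..A_5: k=3: 0+11520+7·30·32=18240; k=4: 2520+0+7·12·32=5208 → min 5208.
Length 4: A_1..A_4: k=1: 0+6636+16·49·12=16044; k=2: 5488+2520+16·7·12=9352; k=3: 8848+0+16·30·12=14608 → min 9352 | A_2..A_5: k=2: 0+5208+49·7·32=16184; k=3: 10290+11520+49·30·32=68850; k=4: 6636+0+49·12·32=25452 → min 16184.
Top-level splits: k=1: (A_1..A_1)·(A_2..A_5) → 0+16184+16·49·32 = 41272; k=2: (A_1..A_2)·(A_3..A_5) → 5488+5208+16·7·32 = 14280; k=3: (A_1..A_3)·(A_4..A_5) → 8848+11520+16·30·32 = 35728; k=4: (A_1..A_4)·(A_5..A_5) → 9352+0+16·12·32 = 15496.
Best split is after A_2, i.e. k = 2.

2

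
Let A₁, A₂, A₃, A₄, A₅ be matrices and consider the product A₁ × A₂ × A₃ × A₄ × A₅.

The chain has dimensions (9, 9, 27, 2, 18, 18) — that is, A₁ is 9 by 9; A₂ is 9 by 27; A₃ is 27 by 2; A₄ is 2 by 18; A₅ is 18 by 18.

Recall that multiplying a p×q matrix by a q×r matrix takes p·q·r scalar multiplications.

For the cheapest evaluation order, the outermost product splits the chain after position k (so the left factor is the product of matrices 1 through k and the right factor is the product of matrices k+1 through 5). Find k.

3

Adjacent pairs: A₁A₂ = 9·9·27 = 2187; A₂A₃ = 9·27·2 = 486; A₃A₄ = 27·2·18 = 972; A₄A₅ = 2·18·18 = 648.
Length 3: A₁..A₃: k=1: 0+486+9·9·2=648; k=2: 2187+0+9·27·2=2673 → min 648 | A₂..A₄: k=2: 0+972+9·27·18=5346; k=3: 486+0+9·2·18=810 → min 810 | A₃..A₅: k=3: 0+648+27·2·18=1620; k=4: 972+0+27·18·18=9720 → min 1620.
Length 4: A₁..A₄: k=1: 0+810+9·9·18=2268; k=2: 2187+972+9·27·18=7533; k=3: 648+0+9·2·18=972 → min 972 | A₂..A₅: k=2: 0+1620+9·27·18=5994; k=3: 486+648+9·2·18=1458; k=4: 810+0+9·18·18=3726 → min 1458.
Top-level splits: k=1: (A₁..A₁)·(A₂..A₅) → 0+1458+9·9·18 = 2916; k=2: (A₁..A₂)·(A₃..A₅) → 2187+1620+9·27·18 = 8181; k=3: (A₁..A₃)·(A₄..A₅) → 648+648+9·2·18 = 1620; k=4: (A₁..A₄)·(A₅..A₅) → 972+0+9·18·18 = 3888.
Best split is after A₃, i.e. k = 3.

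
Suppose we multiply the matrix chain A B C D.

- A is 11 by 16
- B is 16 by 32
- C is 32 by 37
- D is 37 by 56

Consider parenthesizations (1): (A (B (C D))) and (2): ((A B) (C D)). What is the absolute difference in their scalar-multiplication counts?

Order (1) = (A (B (C D))): (C D): 32×37 by 37×56 → 32×56, cost 32·37·56 = 66304; (B (C D)): 16×32 by 32×56 → 16×56, cost 16·32·56 = 28672; cumulative 94976; (A (B (C D))): 11×16 by 16×56 → 11×56, cost 11·16·56 = 9856; cumulative 104832. Total 104832.
Order (2) = ((A B) (C D)): (A B): 11×16 by 16×32 → 11×32, cost 11·16·32 = 5632; (C D): 32×37 by 37×56 → 32×56, cost 32·37·56 = 66304; ((A B) (C D)): 11×32 by 32×56 → 11×56, cost 11·32·56 = 19712; cumulative 91648. Total 91648.
Difference: |104832 − 91648| = 13184.

13184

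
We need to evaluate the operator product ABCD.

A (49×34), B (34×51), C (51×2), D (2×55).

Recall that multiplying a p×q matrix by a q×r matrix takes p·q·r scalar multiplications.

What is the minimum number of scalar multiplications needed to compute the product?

12190

Adjacent pairs: AB = 49·34·51 = 84966; BC = 34·51·2 = 3468; CD = 51·2·55 = 5610.
Length 3: A..C: k=1: 0+3468+49·34·2=6800; k=2: 84966+0+49·51·2=89964 → min 6800 | B..D: k=2: 0+5610+34·51·55=100980; k=3: 3468+0+34·2·55=7208 → min 7208.
Length 4: A..D: k=1: 0+7208+49·34·55=98838; k=2: 84966+5610+49·51·55=228021; k=3: 6800+0+49·2·55=12190 → min 12190.
Optimal order: ((A(BC))D) with cost 12190.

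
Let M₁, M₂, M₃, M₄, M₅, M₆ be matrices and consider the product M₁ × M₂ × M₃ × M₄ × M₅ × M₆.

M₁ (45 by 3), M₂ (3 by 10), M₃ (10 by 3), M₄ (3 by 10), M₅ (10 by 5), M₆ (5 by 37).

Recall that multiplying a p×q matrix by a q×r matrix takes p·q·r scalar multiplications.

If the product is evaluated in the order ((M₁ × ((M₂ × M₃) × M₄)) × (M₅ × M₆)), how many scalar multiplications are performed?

(M₂ × M₃): 3×10 by 10×3 → 3×3, cost 3·10·3 = 90
((M₂ × M₃) × M₄): 3×3 by 3×10 → 3×10, cost 3·3·10 = 90; cumulative 180
(M₁ × ((M₂ × M₃) × M₄)): 45×3 by 3×10 → 45×10, cost 45·3·10 = 1350; cumulative 1530
(M₅ × M₆): 10×5 by 5×37 → 10×37, cost 10·5·37 = 1850
((M₁ × ((M₂ × M₃) × M₄)) × (M₅ × M₆)): 45×10 by 10×37 → 45×37, cost 45·10·37 = 16650; cumulative 20030
Total: 20030 scalar multiplications.

20030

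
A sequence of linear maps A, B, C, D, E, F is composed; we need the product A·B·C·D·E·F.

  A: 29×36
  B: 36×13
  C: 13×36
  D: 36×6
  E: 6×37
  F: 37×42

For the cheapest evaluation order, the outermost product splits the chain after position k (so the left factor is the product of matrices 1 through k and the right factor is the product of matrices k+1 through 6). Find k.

4

Adjacent pairs: AB = 29·36·13 = 13572; BC = 36·13·36 = 16848; CD = 13·36·6 = 2808; DE = 36·6·37 = 7992; EF = 6·37·42 = 9324.
Length 3: A..C: k=1: 0+16848+29·36·36=54432; k=2: 13572+0+29·13·36=27144 → min 27144 | B..D: k=2: 0+2808+36·13·6=5616; k=3: 16848+0+36·36·6=24624 → min 5616 | C..E: k=3: 0+7992+13·36·37=25308; k=4: 2808+0+13·6·37=5694 → min 5694 | D..F: k=4: 0+9324+36·6·42=18396; k=5: 7992+0+36·37·42=63936 → min 18396.
Length 4: A..D: k=1: 0+5616+29·36·6=11880; k=2: 13572+2808+29·13·6=18642; k=3: 27144+0+29·36·6=33408 → min 11880 | B..E: k=2: 0+5694+36·13·37=23010; k=3: 16848+7992+36·36·37=72792; k=4: 5616+0+36·6·37=13608 → min 13608 | C..F: k=3: 0+18396+13·36·42=38052; k=4: 2808+9324+13·6·42=15408; k=5: 5694+0+13·37·42=25896 → min 15408.
Length 5: A..E: k=1: 0+13608+29·36·37=52236; k=2: 13572+5694+29·13·37=33215; k=3: 27144+7992+29·36·37=73764; k=4: 11880+0+29·6·37=18318 → min 18318 | B..F: k=2: 0+15408+36·13·42=35064; k=3: 16848+18396+36·36·42=89676; k=4: 5616+9324+36·6·42=24012; k=5: 13608+0+36·37·42=69552 → min 24012.
Top-level splits: k=1: (A..A)·(B..F) → 0+24012+29·36·42 = 67860; k=2: (A..B)·(C..F) → 13572+15408+29·13·42 = 44814; k=3: (A..C)·(D..F) → 27144+18396+29·36·42 = 89388; k=4: (A..D)·(E..F) → 11880+9324+29·6·42 = 28512; k=5: (A..E)·(F..F) → 18318+0+29·37·42 = 63384.
Best split is after D, i.e. k = 4.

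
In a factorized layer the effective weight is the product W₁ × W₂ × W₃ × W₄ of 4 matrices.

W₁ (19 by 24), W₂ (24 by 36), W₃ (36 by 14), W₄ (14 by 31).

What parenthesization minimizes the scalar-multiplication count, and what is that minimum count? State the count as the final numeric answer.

Adjacent pairs: W₁W₂ = 19·24·36 = 16416; W₂W₃ = 24·36·14 = 12096; W₃W₄ = 36·14·31 = 15624.
Length 3: W₁..W₃: k=1: 0+12096+19·24·14=18480; k=2: 16416+0+19·36·14=25992 → min 18480 | W₂..W₄: k=2: 0+15624+24·36·31=42408; k=3: 12096+0+24·14·31=22512 → min 22512.
Length 4: W₁..W₄: k=1: 0+22512+19·24·31=36648; k=2: 16416+15624+19·36·31=53244; k=3: 18480+0+19·14·31=26726 → min 26726.
Optimal parenthesization: ((W₁ × (W₂ × W₃)) × W₄) with cost 26726.

26726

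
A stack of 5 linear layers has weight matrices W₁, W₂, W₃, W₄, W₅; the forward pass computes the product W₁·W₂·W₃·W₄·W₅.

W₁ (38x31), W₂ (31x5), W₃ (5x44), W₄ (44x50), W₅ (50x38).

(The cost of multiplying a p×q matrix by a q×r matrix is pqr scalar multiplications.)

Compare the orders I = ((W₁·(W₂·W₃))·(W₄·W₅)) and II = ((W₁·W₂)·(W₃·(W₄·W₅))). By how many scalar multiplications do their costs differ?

Order I = ((W₁·(W₂·W₃))·(W₄·W₅)): (W₂·W₃): 31×5 by 5×44 → 31×44, cost 31·5·44 = 6820; (W₁·(W₂·W₃)): 38×31 by 31×44 → 38×44, cost 38·31·44 = 51832; cumulative 58652; (W₄·W₅): 44×50 by 50×38 → 44×38, cost 44·50·38 = 83600; ((W₁·(W₂·W₃))·(W₄·W₅)): 38×44 by 44×38 → 38×38, cost 38·44·38 = 63536; cumulative 205788. Total 205788.
Order II = ((W₁·W₂)·(W₃·(W₄·W₅))): (W₁·W₂): 38×31 by 31×5 → 38×5, cost 38·31·5 = 5890; (W₄·W₅): 44×50 by 50×38 → 44×38, cost 44·50·38 = 83600; (W₃·(W₄·W₅)): 5×44 by 44×38 → 5×38, cost 5·44·38 = 8360; cumulative 91960; ((W₁·W₂)·(W₃·(W₄·W₅))): 38×5 by 5×38 → 38×38, cost 38·5·38 = 7220; cumulative 105070. Total 105070.
Difference: |205788 − 105070| = 100718.

100718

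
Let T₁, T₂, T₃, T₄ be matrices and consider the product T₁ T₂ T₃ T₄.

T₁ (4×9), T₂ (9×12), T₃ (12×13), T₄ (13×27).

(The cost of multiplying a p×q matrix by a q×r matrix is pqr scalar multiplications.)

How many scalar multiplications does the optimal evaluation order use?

2460

Adjacent pairs: T₁T₂ = 4·9·12 = 432; T₂T₃ = 9·12·13 = 1404; T₃T₄ = 12·13·27 = 4212.
Length 3: T₁..T₃: k=1: 0+1404+4·9·13=1872; k=2: 432+0+4·12·13=1056 → min 1056 | T₂..T₄: k=2: 0+4212+9·12·27=7128; k=3: 1404+0+9·13·27=4563 → min 4563.
Length 4: T₁..T₄: k=1: 0+4563+4·9·27=5535; k=2: 432+4212+4·12·27=5940; k=3: 1056+0+4·13·27=2460 → min 2460.
Optimal order: (((T₁ T₂) T₃) T₄) with cost 2460.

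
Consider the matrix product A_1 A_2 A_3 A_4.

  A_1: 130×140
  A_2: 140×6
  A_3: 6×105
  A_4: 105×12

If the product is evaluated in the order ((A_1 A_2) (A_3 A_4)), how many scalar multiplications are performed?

(A_1 A_2): 130×140 by 140×6 → 130×6, cost 130·140·6 = 109200
(A_3 A_4): 6×105 by 105×12 → 6×12, cost 6·105·12 = 7560
((A_1 A_2) (A_3 A_4)): 130×6 by 6×12 → 130×12, cost 130·6·12 = 9360; cumulative 126120
Total: 126120 scalar multiplications.

126120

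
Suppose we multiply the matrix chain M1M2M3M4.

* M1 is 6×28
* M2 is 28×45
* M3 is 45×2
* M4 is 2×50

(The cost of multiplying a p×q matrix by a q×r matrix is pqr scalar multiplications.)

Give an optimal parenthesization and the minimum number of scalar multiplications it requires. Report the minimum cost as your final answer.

3456

Adjacent pairs: M1M2 = 6·28·45 = 7560; M2M3 = 28·45·2 = 2520; M3M4 = 45·2·50 = 4500.
Length 3: M1..M3: k=1: 0+2520+6·28·2=2856; k=2: 7560+0+6·45·2=8100 → min 2856 | M2..M4: k=2: 0+4500+28·45·50=67500; k=3: 2520+0+28·2·50=5320 → min 5320.
Length 4: M1..M4: k=1: 0+5320+6·28·50=13720; k=2: 7560+4500+6·45·50=25560; k=3: 2856+0+6·2·50=3456 → min 3456.
Optimal parenthesization: ((M1(M2M3))M4) with cost 3456.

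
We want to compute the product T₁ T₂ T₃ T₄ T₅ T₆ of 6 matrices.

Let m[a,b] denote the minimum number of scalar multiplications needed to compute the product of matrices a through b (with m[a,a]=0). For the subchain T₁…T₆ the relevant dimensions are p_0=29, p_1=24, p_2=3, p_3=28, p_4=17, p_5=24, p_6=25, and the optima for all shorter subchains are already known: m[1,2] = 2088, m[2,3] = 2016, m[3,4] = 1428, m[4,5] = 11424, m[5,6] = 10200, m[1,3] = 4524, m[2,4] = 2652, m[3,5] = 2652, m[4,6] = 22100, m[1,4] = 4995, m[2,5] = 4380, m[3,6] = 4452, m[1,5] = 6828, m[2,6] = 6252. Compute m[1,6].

8715

m[1,6] = min over k∈[1,5] of m[1,k]+m[k+1,6]+p_{0}·p_k·p_{6}.
k=1: 0 + 6252 + 29·24·25 = 23652; k=2: 2088 + 4452 + 29·3·25 = 8715; k=3: 4524 + 22100 + 29·28·25 = 46924; k=4: 4995 + 10200 + 29·17·25 = 27520; k=5: 6828 + 0 + 29·24·25 = 24228.
Minimum: 8715 at k=2.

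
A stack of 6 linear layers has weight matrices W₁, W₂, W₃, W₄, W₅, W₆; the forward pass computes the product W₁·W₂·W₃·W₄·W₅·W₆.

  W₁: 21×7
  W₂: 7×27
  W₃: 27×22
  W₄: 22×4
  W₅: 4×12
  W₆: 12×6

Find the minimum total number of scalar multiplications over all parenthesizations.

4470

Adjacent pairs: W₁W₂ = 21·7·27 = 3969; W₂W₃ = 7·27·22 = 4158; W₃W₄ = 27·22·4 = 2376; W₄W₅ = 22·4·12 = 1056; W₅W₆ = 4·12·6 = 288.
Length 3: W₁..W₃: k=1: 0+4158+21·7·22=7392; k=2: 3969+0+21·27·22=16443 → min 7392 | W₂..W₄: k=2: 0+2376+7·27·4=3132; k=3: 4158+0+7·22·4=4774 → min 3132 | W₃..W₅: k=3: 0+1056+27·22·12=8184; k=4: 2376+0+27·4·12=3672 → min 3672 | W₄..W₆: k=4: 0+288+22·4·6=816; k=5: 1056+0+22·12·6=2640 → min 816.
Length 4: W₁..W₄: k=1: 0+3132+21·7·4=3720; k=2: 3969+2376+21·27·4=8613; k=3: 7392+0+21·22·4=9240 → min 3720 | W₂..W₅: k=2: 0+3672+7·27·12=5940; k=3: 4158+1056+7·22·12=7062; k=4: 3132+0+7·4·12=3468 → min 3468 | W₃..W₆: k=3: 0+816+27·22·6=4380; k=4: 2376+288+27·4·6=3312; k=5: 3672+0+27·12·6=5616 → min 3312.
Length 5: W₁..W₅: k=1: 0+3468+21·7·12=5232; k=2: 3969+3672+21·27·12=14445; k=3: 7392+1056+21·22·12=13992; k=4: 3720+0+21·4·12=4728 → min 4728 | W₂..W₆: k=2: 0+3312+7·27·6=4446; k=3: 4158+816+7·22·6=5898; k=4: 3132+288+7·4·6=3588; k=5: 3468+0+7·12·6=3972 → min 3588.
Length 6: W₁..W₆: k=1: 0+3588+21·7·6=4470; k=2: 3969+3312+21·27·6=10683; k=3: 7392+816+21·22·6=10980; k=4: 3720+288+21·4·6=4512; k=5: 4728+0+21·12·6=6240 → min 4470.
Optimal order: (W₁·((W₂·(W₃·W₄))·(W₅·W₆))) with cost 4470.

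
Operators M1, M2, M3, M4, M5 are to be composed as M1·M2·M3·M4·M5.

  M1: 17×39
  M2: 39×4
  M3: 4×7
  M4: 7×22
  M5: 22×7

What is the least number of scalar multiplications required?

4360

Adjacent pairs: M1M2 = 17·39·4 = 2652; M2M3 = 39·4·7 = 1092; M3M4 = 4·7·22 = 616; M4M5 = 7·22·7 = 1078.
Length 3: M1..M3: k=1: 0+1092+17·39·7=5733; k=2: 2652+0+17·4·7=3128 → min 3128 | M2..M4: k=2: 0+616+39·4·22=4048; k=3: 1092+0+39·7·22=7098 → min 4048 | M3..M5: k=3: 0+1078+4·7·7=1274; k=4: 616+0+4·22·7=1232 → min 1232.
Length 4: M1..M4: k=1: 0+4048+17·39·22=18634; k=2: 2652+616+17·4·22=4764; k=3: 3128+0+17·7·22=5746 → min 4764 | M2..M5: k=2: 0+1232+39·4·7=2324; k=3: 1092+1078+39·7·7=4081; k=4: 4048+0+39·22·7=10054 → min 2324.
Length 5: M1..M5: k=1: 0+2324+17·39·7=6965; k=2: 2652+1232+17·4·7=4360; k=3: 3128+1078+17·7·7=5039; k=4: 4764+0+17·22·7=7382 → min 4360.
Optimal order: ((M1·M2)·((M3·M4)·M5)) with cost 4360.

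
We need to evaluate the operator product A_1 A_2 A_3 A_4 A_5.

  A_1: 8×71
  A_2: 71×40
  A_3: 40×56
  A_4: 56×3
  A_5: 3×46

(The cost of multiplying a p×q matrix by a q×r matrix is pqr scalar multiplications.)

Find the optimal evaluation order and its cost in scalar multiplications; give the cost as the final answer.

Adjacent pairs: A_1A_2 = 8·71·40 = 22720; A_2A_3 = 71·40·56 = 159040; A_3A_4 = 40·56·3 = 6720; A_4A_5 = 56·3·46 = 7728.
Length 3: A_1..A_3: k=1: 0+159040+8·71·56=190848; k=2: 22720+0+8·40·56=40640 → min 40640 | A_2..A_4: k=2: 0+6720+71·40·3=15240; k=3: 159040+0+71·56·3=170968 → min 15240 | A_3..A_5: k=3: 0+7728+40·56·46=110768; k=4: 6720+0+40·3·46=12240 → min 12240.
Length 4: A_1..A_4: k=1: 0+15240+8·71·3=16944; k=2: 22720+6720+8·40·3=30400; k=3: 40640+0+8·56·3=41984 → min 16944 | A_2..A_5: k=2: 0+12240+71·40·46=142880; k=3: 159040+7728+71·56·46=349664; k=4: 15240+0+71·3·46=25038 → min 25038.
Length 5: A_1..A_5: k=1: 0+25038+8·71·46=51166; k=2: 22720+12240+8·40·46=49680; k=3: 40640+7728+8·56·46=68976; k=4: 16944+0+8·3·46=18048 → min 18048.
Optimal parenthesization: ((A_1 (A_2 (A_3 A_4))) A_5) with cost 18048.

18048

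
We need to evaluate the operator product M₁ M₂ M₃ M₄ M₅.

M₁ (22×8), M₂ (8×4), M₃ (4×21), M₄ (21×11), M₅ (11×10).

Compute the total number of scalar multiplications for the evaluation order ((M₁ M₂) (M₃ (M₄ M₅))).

(M₁ M₂): 22×8 by 8×4 → 22×4, cost 22·8·4 = 704
(M₄ M₅): 21×11 by 11×10 → 21×10, cost 21·11·10 = 2310
(M₃ (M₄ M₅)): 4×21 by 21×10 → 4×10, cost 4·21·10 = 840; cumulative 3150
((M₁ M₂) (M₃ (M₄ M₅))): 22×4 by 4×10 → 22×10, cost 22·4·10 = 880; cumulative 4734
Total: 4734 scalar multiplications.

4734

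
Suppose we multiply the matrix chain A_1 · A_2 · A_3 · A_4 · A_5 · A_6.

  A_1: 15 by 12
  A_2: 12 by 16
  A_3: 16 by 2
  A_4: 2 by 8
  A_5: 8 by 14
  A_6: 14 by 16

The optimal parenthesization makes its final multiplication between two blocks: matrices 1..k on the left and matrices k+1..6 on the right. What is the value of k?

Adjacent pairs: A_1A_2 = 15·12·16 = 2880; A_2A_3 = 12·16·2 = 384; A_3A_4 = 16·2·8 = 256; A_4A_5 = 2·8·14 = 224; A_5A_6 = 8·14·16 = 1792.
Length 3: A_1..A_3: k=1: 0+384+15·12·2=744; k=2: 2880+0+15·16·2=3360 → min 744 | A_2..A_4: k=2: 0+256+12·16·8=1792; k=3: 384+0+12·2·8=576 → min 576 | A_3..A_5: k=3: 0+224+16·2·14=672; k=4: 256+0+16·8·14=2048 → min 672 | A_4..A_6: k=4: 0+1792+2·8·16=2048; k=5: 224+0+2·14·16=672 → min 672.
Length 4: A_1..A_4: k=1: 0+576+15·12·8=2016; k=2: 2880+256+15·16·8=5056; k=3: 744+0+15·2·8=984 → min 984 | A_2..A_5: k=2: 0+672+12·16·14=3360; k=3: 384+224+12·2·14=944; k=4: 576+0+12·8·14=1920 → min 944 | A_3..A_6: k=3: 0+672+16·2·16=1184; k=4: 256+1792+16·8·16=4096; k=5: 672+0+16·14·16=4256 → min 1184.
Length 5: A_1..A_5: k=1: 0+944+15·12·14=3464; k=2: 2880+672+15·16·14=6912; k=3: 744+224+15·2·14=1388; k=4: 984+0+15·8·14=2664 → min 1388 | A_2..A_6: k=2: 0+1184+12·16·16=4256; k=3: 384+672+12·2·16=1440; k=4: 576+1792+12·8·16=3904; k=5: 944+0+12·14·16=3632 → min 1440.
Top-level splits: k=1: (A_1..A_1)·(A_2..A_6) → 0+1440+15·12·16 = 4320; k=2: (A_1..A_2)·(A_3..A_6) → 2880+1184+15·16·16 = 7904; k=3: (A_1..A_3)·(A_4..A_6) → 744+672+15·2·16 = 1896; k=4: (A_1..A_4)·(A_5..A_6) → 984+1792+15·8·16 = 4696; k=5: (A_1..A_5)·(A_6..A_6) → 1388+0+15·14·16 = 4748.
Best split is after A_3, i.e. k = 3.

3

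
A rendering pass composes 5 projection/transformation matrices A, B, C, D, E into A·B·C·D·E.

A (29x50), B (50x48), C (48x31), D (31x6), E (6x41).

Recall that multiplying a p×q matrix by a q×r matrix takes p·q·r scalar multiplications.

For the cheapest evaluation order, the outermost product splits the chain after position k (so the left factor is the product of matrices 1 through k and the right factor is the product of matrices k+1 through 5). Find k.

Adjacent pairs: AB = 29·50·48 = 69600; BC = 50·48·31 = 74400; CD = 48·31·6 = 8928; DE = 31·6·41 = 7626.
Length 3: A..C: k=1: 0+74400+29·50·31=119350; k=2: 69600+0+29·48·31=112752 → min 112752 | B..D: k=2: 0+8928+50·48·6=23328; k=3: 74400+0+50·31·6=83700 → min 23328 | C..E: k=3: 0+7626+48·31·41=68634; k=4: 8928+0+48·6·41=20736 → min 20736.
Length 4: A..D: k=1: 0+23328+29·50·6=32028; k=2: 69600+8928+29·48·6=86880; k=3: 112752+0+29·31·6=118146 → min 32028 | B..E: k=2: 0+20736+50·48·41=119136; k=3: 74400+7626+50·31·41=145576; k=4: 23328+0+50·6·41=35628 → min 35628.
Top-level splits: k=1: (A..A)·(B..E) → 0+35628+29·50·41 = 95078; k=2: (A..B)·(C..E) → 69600+20736+29·48·41 = 147408; k=3: (A..C)·(D..E) → 112752+7626+29·31·41 = 157237; k=4: (A..D)·(E..E) → 32028+0+29·6·41 = 39162.
Best split is after D, i.e. k = 4.

4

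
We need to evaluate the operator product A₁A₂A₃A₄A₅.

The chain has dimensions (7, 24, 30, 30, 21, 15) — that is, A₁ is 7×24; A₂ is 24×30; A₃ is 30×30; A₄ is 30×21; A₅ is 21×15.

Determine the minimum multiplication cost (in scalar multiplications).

Adjacent pairs: A₁A₂ = 7·24·30 = 5040; A₂A₃ = 24·30·30 = 21600; A₃A₄ = 30·30·21 = 18900; A₄A₅ = 30·21·15 = 9450.
Length 3: A₁..A₃: k=1: 0+21600+7·24·30=26640; k=2: 5040+0+7·30·30=11340 → min 11340 | A₂..A₄: k=2: 0+18900+24·30·21=34020; k=3: 21600+0+24·30·21=36720 → min 34020 | A₃..A₅: k=3: 0+9450+30·30·15=22950; k=4: 18900+0+30·21·15=28350 → min 22950.
Length 4: A₁..A₄: k=1: 0+34020+7·24·21=37548; k=2: 5040+18900+7·30·21=28350; k=3: 11340+0+7·30·21=15750 → min 15750 | A₂..A₅: k=2: 0+22950+24·30·15=33750; k=3: 21600+9450+24·30·15=41850; k=4: 34020+0+24·21·15=41580 → min 33750.
Length 5: A₁..A₅: k=1: 0+33750+7·24·15=36270; k=2: 5040+22950+7·30·15=31140; k=3: 11340+9450+7·30·15=23940; k=4: 15750+0+7·21·15=17955 → min 17955.
Optimal order: ((((A₁A₂)A₃)A₄)A₅) with cost 17955.

17955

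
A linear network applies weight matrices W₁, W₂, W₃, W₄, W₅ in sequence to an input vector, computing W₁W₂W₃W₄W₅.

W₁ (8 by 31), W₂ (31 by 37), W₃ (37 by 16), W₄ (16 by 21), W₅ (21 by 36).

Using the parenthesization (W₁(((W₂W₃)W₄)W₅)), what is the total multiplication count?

61132

(W₂W₃): 31×37 by 37×16 → 31×16, cost 31·37·16 = 18352
((W₂W₃)W₄): 31×16 by 16×21 → 31×21, cost 31·16·21 = 10416; cumulative 28768
(((W₂W₃)W₄)W₅): 31×21 by 21×36 → 31×36, cost 31·21·36 = 23436; cumulative 52204
(W₁(((W₂W₃)W₄)W₅)): 8×31 by 31×36 → 8×36, cost 8·31·36 = 8928; cumulative 61132
Total: 61132 scalar multiplications.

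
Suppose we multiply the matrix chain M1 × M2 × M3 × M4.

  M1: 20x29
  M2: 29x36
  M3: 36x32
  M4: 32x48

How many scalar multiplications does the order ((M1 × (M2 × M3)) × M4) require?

(M2 × M3): 29×36 by 36×32 → 29×32, cost 29·36·32 = 33408
(M1 × (M2 × M3)): 20×29 by 29×32 → 20×32, cost 20·29·32 = 18560; cumulative 51968
((M1 × (M2 × M3)) × M4): 20×32 by 32×48 → 20×48, cost 20·32·48 = 30720; cumulative 82688
Total: 82688 scalar multiplications.

82688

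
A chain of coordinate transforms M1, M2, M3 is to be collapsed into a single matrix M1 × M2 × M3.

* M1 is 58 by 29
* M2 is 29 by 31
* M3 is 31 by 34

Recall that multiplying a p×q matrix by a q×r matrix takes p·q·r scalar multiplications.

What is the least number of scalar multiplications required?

87754

Order (M1 × (M2 × M3)): (M2 × M3): 29×31 by 31×34 → 29×34, cost 29·31·34 = 30566; (M1 × (M2 × M3)): 58×29 by 29×34 → 58×34, cost 58·29·34 = 57188; cumulative 87754. Total 87754.
Order ((M1 × M2) × M3): (M1 × M2): 58×29 by 29×31 → 58×31, cost 58·29·31 = 52142; ((M1 × M2) × M3): 58×31 by 31×34 → 58×34, cost 58·31·34 = 61132; cumulative 113274. Total 113274.
Minimum: 87754.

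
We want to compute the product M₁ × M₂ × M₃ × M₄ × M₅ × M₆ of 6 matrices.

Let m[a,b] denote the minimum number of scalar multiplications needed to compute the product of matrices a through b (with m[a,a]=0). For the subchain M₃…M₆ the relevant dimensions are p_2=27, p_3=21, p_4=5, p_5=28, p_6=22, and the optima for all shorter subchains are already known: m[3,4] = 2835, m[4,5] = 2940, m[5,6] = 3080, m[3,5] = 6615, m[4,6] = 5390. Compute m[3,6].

m[3,6] = min over k∈[3,5] of m[3,k]+m[k+1,6]+p_{2}·p_k·p_{6}.
k=3: 0 + 5390 + 27·21·22 = 17864; k=4: 2835 + 3080 + 27·5·22 = 8885; k=5: 6615 + 0 + 27·28·22 = 23247.
Minimum: 8885 at k=4.

8885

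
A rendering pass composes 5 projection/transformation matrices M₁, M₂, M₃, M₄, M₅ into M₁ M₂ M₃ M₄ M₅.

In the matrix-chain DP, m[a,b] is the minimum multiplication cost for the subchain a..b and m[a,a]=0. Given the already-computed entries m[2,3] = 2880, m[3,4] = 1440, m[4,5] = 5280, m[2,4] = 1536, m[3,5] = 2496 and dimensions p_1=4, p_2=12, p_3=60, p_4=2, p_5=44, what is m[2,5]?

1888

m[2,5] = min over k∈[2,4] of m[2,k]+m[k+1,5]+p_{1}·p_k·p_{5}.
k=2: 0 + 2496 + 4·12·44 = 4608; k=3: 2880 + 5280 + 4·60·44 = 18720; k=4: 1536 + 0 + 4·2·44 = 1888.
Minimum: 1888 at k=4.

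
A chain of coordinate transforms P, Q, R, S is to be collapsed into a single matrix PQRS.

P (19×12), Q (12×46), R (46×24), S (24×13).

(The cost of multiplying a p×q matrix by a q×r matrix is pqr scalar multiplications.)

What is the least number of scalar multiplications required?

19956

Adjacent pairs: PQ = 19·12·46 = 10488; QR = 12·46·24 = 13248; RS = 46·24·13 = 14352.
Length 3: P..R: k=1: 0+13248+19·12·24=18720; k=2: 10488+0+19·46·24=31464 → min 18720 | Q..S: k=2: 0+14352+12·46·13=21528; k=3: 13248+0+12·24·13=16992 → min 16992.
Length 4: P..S: k=1: 0+16992+19·12·13=19956; k=2: 10488+14352+19·46·13=36202; k=3: 18720+0+19·24·13=24648 → min 19956.
Optimal order: (P((QR)S)) with cost 19956.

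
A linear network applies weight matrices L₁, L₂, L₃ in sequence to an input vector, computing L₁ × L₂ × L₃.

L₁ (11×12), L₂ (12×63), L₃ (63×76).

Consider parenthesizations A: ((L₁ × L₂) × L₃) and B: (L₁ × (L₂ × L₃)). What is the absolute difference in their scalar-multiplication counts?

6504

Order A = ((L₁ × L₂) × L₃): (L₁ × L₂): 11×12 by 12×63 → 11×63, cost 11·12·63 = 8316; ((L₁ × L₂) × L₃): 11×63 by 63×76 → 11×76, cost 11·63·76 = 52668; cumulative 60984. Total 60984.
Order B = (L₁ × (L₂ × L₃)): (L₂ × L₃): 12×63 by 63×76 → 12×76, cost 12·63·76 = 57456; (L₁ × (L₂ × L₃)): 11×12 by 12×76 → 11×76, cost 11·12·76 = 10032; cumulative 67488. Total 67488.
Difference: |60984 − 67488| = 6504.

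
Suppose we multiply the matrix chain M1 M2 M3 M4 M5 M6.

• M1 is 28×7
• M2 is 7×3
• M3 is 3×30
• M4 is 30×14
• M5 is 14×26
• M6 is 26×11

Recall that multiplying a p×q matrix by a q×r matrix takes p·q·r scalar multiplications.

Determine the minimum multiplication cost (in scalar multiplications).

4722

Adjacent pairs: M1M2 = 28·7·3 = 588; M2M3 = 7·3·30 = 630; M3M4 = 3·30·14 = 1260; M4M5 = 30·14·26 = 10920; M5M6 = 14·26·11 = 4004.
Length 3: M1..M3: k=1: 0+630+28·7·30=6510; k=2: 588+0+28·3·30=3108 → min 3108 | M2..M4: k=2: 0+1260+7·3·14=1554; k=3: 630+0+7·30·14=3570 → min 1554 | M3..M5: k=3: 0+10920+3·30·26=13260; k=4: 1260+0+3·14·26=2352 → min 2352 | M4..M6: k=4: 0+4004+30·14·11=8624; k=5: 10920+0+30·26·11=19500 → min 8624.
Length 4: M1..M4: k=1: 0+1554+28·7·14=4298; k=2: 588+1260+28·3·14=3024; k=3: 3108+0+28·30·14=14868 → min 3024 | M2..M5: k=2: 0+2352+7·3·26=2898; k=3: 630+10920+7·30·26=17010; k=4: 1554+0+7·14·26=4102 → min 2898 | M3..M6: k=3: 0+8624+3·30·11=9614; k=4: 1260+4004+3·14·11=5726; k=5: 2352+0+3·26·11=3210 → min 3210.
Length 5: M1..M5: k=1: 0+2898+28·7·26=7994; k=2: 588+2352+28·3·26=5124; k=3: 3108+10920+28·30·26=35868; k=4: 3024+0+28·14·26=13216 → min 5124 | M2..M6: k=2: 0+3210+7·3·11=3441; k=3: 630+8624+7·30·11=11564; k=4: 1554+4004+7·14·11=6636; k=5: 2898+0+7·26·11=4900 → min 3441.
Length 6: M1..M6: k=1: 0+3441+28·7·11=5597; k=2: 588+3210+28·3·11=4722; k=3: 3108+8624+28·30·11=20972; k=4: 3024+4004+28·14·11=11340; k=5: 5124+0+28·26·11=13132 → min 4722.
Optimal order: ((M1 M2) (((M3 M4) M5) M6)) with cost 4722.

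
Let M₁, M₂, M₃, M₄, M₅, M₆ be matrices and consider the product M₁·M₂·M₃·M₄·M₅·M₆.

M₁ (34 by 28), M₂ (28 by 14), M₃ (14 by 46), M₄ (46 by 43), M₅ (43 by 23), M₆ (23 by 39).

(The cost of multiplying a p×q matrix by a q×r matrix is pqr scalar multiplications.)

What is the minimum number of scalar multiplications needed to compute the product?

85988

Adjacent pairs: M₁M₂ = 34·28·14 = 13328; M₂M₃ = 28·14·46 = 18032; M₃M₄ = 14·46·43 = 27692; M₄M₅ = 46·43·23 = 45494; M₅M₆ = 43·23·39 = 38571.
Length 3: M₁..M₃: k=1: 0+18032+34·28·46=61824; k=2: 13328+0+34·14·46=35224 → min 35224 | M₂..M₄: k=2: 0+27692+28·14·43=44548; k=3: 18032+0+28·46·43=73416 → min 44548 | M₃..M₅: k=3: 0+45494+14·46·23=60306; k=4: 27692+0+14·43·23=41538 → min 41538 | M₄..M₆: k=4: 0+38571+46·43·39=115713; k=5: 45494+0+46·23·39=86756 → min 86756.
Length 4: M₁..M₄: k=1: 0+44548+34·28·43=85484; k=2: 13328+27692+34·14·43=61488; k=3: 35224+0+34·46·43=102476 → min 61488 | M₂..M₅: k=2: 0+41538+28·14·23=50554; k=3: 18032+45494+28·46·23=93150; k=4: 44548+0+28·43·23=72240 → min 50554 | M₃..M₆: k=3: 0+86756+14·46·39=111872; k=4: 27692+38571+14·43·39=89741; k=5: 41538+0+14·23·39=54096 → min 54096.
Length 5: M₁..M₅: k=1: 0+50554+34·28·23=72450; k=2: 13328+41538+34·14·23=65814; k=3: 35224+45494+34·46·23=116690; k=4: 61488+0+34·43·23=95114 → min 65814 | M₂..M₆: k=2: 0+54096+28·14·39=69384; k=3: 18032+86756+28·46·39=155020; k=4: 44548+38571+28·43·39=130075; k=5: 50554+0+28·23·39=75670 → min 69384.
Length 6: M₁..M₆: k=1: 0+69384+34·28·39=106512; k=2: 13328+54096+34·14·39=85988; k=3: 35224+86756+34·46·39=182976; k=4: 61488+38571+34·43·39=157077; k=5: 65814+0+34·23·39=96312 → min 85988.
Optimal order: ((M₁·M₂)·(((M₃·M₄)·M₅)·M₆)) with cost 85988.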